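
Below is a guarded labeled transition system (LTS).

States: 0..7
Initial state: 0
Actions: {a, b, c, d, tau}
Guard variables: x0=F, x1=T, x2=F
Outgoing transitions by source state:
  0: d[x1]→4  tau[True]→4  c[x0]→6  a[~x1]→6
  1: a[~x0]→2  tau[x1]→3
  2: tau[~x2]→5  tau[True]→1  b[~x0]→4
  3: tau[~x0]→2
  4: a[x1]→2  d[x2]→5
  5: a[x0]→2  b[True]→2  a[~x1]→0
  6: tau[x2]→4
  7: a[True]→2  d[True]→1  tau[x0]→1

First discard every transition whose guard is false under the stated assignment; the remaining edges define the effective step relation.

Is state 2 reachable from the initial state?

12 transition(s) survive guard evaluation.
depth 0: {0}
depth 1: {4}  cumulative {0,4}
depth 2: {2}  cumulative {0,2,4}
depth 3: {1,5}  cumulative {0,1,2,4,5}
depth 4: {3}  cumulative {0,1,2,3,4,5}
R = {0,1,2,3,4,5}
witness 2: d·a

Answer: REACHABLE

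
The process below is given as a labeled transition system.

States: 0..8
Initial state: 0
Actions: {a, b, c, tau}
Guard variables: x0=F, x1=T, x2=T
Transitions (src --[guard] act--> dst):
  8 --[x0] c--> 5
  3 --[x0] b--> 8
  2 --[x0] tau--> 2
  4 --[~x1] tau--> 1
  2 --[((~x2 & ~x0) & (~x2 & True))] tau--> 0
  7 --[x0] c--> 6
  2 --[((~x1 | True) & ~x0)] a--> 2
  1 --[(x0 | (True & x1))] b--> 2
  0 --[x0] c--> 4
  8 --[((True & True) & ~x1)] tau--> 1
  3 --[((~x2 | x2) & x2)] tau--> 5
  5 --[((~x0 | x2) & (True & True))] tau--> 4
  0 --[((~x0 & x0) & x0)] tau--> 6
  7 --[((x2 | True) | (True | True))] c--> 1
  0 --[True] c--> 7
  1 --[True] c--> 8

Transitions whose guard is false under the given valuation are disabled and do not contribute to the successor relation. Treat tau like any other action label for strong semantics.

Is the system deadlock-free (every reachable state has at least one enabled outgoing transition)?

Answer: DEADLOCK at state 8

Trace:
Reach set: {0,1,2,7,8}
  0: c→7  [1 out]
  1: b→2  c→8  [2 out]
  2: a→2  [1 out]
  7: c→1  [1 out]
  8: ∅  [deadlock]
trace reaching 8: c·c·c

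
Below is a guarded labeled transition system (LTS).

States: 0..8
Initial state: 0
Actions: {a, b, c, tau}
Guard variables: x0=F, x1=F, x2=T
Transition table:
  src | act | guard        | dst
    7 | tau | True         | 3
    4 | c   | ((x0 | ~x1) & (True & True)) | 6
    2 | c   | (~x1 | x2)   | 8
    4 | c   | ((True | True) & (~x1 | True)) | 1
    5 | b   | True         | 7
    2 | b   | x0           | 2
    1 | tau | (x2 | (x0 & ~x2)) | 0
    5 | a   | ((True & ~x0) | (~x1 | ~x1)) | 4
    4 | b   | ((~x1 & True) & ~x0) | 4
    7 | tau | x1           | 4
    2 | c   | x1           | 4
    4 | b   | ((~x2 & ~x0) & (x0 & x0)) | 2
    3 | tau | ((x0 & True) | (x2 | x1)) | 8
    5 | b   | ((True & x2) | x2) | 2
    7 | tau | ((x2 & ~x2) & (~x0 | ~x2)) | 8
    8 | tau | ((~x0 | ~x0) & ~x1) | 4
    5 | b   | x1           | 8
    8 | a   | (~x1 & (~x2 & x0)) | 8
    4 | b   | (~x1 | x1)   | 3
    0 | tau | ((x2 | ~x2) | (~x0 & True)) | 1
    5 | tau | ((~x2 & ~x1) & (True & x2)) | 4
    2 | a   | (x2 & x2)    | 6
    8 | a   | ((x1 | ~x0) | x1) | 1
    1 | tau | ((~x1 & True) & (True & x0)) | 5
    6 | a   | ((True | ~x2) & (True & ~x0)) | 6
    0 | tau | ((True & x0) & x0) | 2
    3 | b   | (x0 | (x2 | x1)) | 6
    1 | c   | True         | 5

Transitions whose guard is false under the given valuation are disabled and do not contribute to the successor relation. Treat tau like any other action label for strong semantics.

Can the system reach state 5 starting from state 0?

Answer: REACHABLE

Analysis:
After dropping false guards: 18 live edges.
Layer 0: {0}
Layer 1: {1}  now seen {0,1}
Layer 2: {5}  now seen {0,1,5}
Layer 3: {2,4,7}  now seen {0,1,2,4,5,7}
Layer 4: {3,6,8}  now seen {0,1,2,3,4,5,6,7,8}
Reach set: {0,1,2,3,4,5,6,7,8}
trace reaching 5: tau·c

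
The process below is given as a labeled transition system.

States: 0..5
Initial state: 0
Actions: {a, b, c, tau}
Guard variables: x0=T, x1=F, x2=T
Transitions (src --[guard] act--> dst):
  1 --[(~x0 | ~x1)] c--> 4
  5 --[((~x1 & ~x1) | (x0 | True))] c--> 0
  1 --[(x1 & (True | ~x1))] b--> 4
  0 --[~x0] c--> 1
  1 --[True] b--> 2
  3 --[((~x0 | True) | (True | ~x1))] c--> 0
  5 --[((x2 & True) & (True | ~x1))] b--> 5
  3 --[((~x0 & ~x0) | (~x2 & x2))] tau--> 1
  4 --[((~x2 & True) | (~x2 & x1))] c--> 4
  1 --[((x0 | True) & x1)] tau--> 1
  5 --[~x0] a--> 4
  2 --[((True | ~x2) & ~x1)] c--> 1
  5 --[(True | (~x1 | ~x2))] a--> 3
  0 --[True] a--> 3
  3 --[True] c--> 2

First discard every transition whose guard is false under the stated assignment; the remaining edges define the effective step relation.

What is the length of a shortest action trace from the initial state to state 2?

Answer: 2

Trace:
Layered search for 2:
  Layer 0: {0}
  Layer 1: {3}
  Layer 2: {2}
2 enters at depth 2; path a·c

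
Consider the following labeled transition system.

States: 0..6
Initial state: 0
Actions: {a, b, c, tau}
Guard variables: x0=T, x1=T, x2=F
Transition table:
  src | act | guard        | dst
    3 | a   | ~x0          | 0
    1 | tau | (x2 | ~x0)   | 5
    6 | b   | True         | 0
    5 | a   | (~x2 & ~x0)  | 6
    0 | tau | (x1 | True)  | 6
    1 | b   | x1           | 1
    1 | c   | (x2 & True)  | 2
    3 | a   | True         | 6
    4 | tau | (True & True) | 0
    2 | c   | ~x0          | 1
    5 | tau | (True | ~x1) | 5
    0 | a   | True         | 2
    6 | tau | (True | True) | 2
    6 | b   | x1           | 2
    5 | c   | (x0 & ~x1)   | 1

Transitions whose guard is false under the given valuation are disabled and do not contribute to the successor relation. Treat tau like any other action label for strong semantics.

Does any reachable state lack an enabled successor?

Answer: DEADLOCK at state 2

Trace:
Reach set: {0,2,6}
  0: a→2  tau→6  [deg 2]
  2: ∅  [STUCK]
  6: b→0  b→2  tau→2  [deg 3]
trace reaching 2: a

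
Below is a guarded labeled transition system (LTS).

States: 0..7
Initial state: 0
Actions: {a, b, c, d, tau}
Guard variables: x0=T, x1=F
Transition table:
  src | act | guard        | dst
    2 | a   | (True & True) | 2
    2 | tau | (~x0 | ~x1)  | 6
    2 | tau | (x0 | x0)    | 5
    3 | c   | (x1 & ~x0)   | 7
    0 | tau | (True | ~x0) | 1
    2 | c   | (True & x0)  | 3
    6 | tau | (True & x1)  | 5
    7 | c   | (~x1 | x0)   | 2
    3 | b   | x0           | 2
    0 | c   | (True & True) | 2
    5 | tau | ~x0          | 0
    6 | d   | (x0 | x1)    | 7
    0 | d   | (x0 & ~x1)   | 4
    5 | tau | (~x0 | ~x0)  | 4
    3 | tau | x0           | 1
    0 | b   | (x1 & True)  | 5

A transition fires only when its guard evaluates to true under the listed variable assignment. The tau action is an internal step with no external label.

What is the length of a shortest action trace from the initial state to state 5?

Answer: 2

Working:
Breadth-first toward 5:
  depth 0: {0}
  depth 1: {1,2,4}
  depth 2: {3,5,6}
depth(5)=2, e.g. c·tau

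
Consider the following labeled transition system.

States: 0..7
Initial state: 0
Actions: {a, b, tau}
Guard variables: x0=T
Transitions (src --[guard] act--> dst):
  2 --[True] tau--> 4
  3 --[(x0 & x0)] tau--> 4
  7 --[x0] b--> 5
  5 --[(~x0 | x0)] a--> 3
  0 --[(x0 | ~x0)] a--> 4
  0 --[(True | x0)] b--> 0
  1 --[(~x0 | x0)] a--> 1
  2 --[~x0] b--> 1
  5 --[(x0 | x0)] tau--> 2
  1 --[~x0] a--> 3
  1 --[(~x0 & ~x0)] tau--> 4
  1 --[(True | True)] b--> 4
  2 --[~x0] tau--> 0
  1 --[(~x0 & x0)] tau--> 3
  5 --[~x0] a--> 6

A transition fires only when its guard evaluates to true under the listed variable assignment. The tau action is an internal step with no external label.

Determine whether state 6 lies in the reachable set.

Answer: UNREACHABLE

Analysis:
9 transition(s) survive guard evaluation.
depth 0: {0}
depth 1: {4}  now seen {0,4}
Reachable = {0,4}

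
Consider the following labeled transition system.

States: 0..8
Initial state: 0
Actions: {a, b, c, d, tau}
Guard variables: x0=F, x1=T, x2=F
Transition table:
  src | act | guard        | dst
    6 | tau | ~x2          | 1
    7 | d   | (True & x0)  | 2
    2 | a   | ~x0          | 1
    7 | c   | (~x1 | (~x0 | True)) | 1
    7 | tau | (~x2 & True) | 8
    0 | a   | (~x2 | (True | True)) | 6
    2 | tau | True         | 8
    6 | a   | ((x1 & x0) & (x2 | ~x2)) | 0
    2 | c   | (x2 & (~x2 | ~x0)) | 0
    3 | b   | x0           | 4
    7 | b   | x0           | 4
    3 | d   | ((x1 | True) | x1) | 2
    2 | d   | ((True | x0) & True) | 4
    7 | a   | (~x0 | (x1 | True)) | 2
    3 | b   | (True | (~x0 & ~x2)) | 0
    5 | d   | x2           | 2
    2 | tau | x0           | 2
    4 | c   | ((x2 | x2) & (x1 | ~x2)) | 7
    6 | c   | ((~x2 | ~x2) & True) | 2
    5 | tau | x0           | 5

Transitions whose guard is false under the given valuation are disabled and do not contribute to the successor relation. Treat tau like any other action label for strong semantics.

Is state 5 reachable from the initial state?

Guard filter leaves 11 enabled edge(s).
depth 0: {0}
depth 1: {6}  cumulative {0,6}
depth 2: {1,2}  cumulative {0,1,2,6}
depth 3: {4,8}  cumulative {0,1,2,4,6,8}
Reach set: {0,1,2,4,6,8}

Answer: UNREACHABLE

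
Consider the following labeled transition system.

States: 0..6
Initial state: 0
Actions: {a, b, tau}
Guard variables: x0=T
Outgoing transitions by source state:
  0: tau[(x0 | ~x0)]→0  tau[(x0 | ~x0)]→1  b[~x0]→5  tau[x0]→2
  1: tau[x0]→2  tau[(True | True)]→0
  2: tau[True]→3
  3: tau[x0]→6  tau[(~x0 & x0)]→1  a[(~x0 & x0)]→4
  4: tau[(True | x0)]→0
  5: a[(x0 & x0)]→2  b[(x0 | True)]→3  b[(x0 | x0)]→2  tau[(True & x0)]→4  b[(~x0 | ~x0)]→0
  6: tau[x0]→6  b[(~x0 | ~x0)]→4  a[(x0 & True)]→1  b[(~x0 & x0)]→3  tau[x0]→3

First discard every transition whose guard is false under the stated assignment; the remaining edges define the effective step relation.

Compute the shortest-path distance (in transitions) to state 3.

Answer: 2

Working:
Breadth-first toward 3:
  Layer 0: {0}
  Layer 1: {1,2}
  Layer 2: {3}
depth(3)=2, e.g. tau·tau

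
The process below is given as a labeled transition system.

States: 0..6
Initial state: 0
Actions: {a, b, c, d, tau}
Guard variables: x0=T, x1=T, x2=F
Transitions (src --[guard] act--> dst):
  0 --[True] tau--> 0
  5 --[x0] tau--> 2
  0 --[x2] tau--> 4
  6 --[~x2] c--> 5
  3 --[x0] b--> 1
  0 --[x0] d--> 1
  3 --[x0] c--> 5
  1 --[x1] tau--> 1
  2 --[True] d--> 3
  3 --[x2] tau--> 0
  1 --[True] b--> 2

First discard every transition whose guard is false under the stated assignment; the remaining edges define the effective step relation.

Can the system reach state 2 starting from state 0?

Answer: REACHABLE

Analysis:
After dropping false guards: 9 live edges.
L0 = {0}
L1 = {1}  cumulative {0,1}
L2 = {2}  cumulative {0,1,2}
L3 = {3}  cumulative {0,1,2,3}
L4 = {5}  cumulative {0,1,2,3,5}
R = {0,1,2,3,5}
trace reaching 2: d·b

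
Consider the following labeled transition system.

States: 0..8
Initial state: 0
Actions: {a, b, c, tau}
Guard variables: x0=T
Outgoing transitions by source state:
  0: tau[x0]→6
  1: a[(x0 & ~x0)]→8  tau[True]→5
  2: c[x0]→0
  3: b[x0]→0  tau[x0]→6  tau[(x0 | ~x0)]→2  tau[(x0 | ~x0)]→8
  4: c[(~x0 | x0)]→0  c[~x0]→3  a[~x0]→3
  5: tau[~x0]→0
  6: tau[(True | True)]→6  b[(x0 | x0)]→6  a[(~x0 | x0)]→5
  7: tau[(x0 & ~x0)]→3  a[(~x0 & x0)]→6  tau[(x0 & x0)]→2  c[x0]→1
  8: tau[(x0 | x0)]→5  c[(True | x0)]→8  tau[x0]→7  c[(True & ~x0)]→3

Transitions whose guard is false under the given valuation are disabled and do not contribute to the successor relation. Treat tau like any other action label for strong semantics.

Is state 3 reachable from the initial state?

Answer: UNREACHABLE

Analysis:
After dropping false guards: 16 live edges.
depth 0: {0}
depth 1: {6}  cumulative {0,6}
depth 2: {5}  cumulative {0,5,6}
Reach set: {0,5,6}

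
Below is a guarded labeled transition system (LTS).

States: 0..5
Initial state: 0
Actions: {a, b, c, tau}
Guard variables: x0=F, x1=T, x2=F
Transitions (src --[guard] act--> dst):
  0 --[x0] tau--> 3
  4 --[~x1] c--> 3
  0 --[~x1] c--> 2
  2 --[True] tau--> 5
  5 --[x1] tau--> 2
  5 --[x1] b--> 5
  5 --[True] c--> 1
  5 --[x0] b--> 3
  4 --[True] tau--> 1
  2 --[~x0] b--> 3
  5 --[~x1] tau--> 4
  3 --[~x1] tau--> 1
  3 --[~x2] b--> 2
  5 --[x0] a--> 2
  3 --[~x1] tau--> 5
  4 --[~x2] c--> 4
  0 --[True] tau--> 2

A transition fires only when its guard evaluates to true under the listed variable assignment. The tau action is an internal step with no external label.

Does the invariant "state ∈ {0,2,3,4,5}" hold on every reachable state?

Allowed set {0,2,3,4,5}
R = {0,1,2,3,5}
  0: ok
  1: outside
  2: ok
  3: ok
  5: ok
reach 1 via tau·tau·c — violates

Answer: INVARIANT VIOLATED at state 1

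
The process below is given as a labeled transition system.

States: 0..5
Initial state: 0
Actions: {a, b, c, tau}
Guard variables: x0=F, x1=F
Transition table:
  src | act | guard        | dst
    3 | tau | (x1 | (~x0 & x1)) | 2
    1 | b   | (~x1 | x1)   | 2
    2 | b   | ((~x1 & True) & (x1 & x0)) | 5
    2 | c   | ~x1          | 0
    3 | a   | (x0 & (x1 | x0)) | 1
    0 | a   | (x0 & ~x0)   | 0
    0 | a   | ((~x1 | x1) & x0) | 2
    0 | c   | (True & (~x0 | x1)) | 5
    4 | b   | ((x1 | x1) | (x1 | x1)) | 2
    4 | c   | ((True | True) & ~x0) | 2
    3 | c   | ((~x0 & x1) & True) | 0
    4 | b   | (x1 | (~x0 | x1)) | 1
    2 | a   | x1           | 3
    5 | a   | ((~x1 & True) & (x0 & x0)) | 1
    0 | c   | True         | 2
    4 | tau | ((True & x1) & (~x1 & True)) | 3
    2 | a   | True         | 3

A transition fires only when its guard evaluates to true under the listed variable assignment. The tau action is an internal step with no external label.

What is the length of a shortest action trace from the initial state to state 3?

Answer: 2

Trace:
BFS to 3:
  Layer 0: {0}
  Layer 1: {2,5}
  Layer 2: {3}
first hit 3 at d=2 via c·a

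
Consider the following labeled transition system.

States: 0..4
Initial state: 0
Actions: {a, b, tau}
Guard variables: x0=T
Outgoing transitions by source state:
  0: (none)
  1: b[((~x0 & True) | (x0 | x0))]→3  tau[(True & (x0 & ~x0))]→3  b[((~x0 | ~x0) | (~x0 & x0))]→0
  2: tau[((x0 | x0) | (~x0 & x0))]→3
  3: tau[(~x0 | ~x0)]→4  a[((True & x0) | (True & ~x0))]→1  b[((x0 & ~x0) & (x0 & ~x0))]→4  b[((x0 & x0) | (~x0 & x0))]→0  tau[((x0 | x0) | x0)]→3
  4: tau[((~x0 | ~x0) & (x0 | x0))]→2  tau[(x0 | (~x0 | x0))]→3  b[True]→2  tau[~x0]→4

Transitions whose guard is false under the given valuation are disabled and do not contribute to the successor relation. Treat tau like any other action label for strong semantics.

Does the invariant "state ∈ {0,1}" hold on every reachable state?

Answer: INVARIANT HOLDS

Working:
Inv-set: {0,1}
R = {0}
  0: safe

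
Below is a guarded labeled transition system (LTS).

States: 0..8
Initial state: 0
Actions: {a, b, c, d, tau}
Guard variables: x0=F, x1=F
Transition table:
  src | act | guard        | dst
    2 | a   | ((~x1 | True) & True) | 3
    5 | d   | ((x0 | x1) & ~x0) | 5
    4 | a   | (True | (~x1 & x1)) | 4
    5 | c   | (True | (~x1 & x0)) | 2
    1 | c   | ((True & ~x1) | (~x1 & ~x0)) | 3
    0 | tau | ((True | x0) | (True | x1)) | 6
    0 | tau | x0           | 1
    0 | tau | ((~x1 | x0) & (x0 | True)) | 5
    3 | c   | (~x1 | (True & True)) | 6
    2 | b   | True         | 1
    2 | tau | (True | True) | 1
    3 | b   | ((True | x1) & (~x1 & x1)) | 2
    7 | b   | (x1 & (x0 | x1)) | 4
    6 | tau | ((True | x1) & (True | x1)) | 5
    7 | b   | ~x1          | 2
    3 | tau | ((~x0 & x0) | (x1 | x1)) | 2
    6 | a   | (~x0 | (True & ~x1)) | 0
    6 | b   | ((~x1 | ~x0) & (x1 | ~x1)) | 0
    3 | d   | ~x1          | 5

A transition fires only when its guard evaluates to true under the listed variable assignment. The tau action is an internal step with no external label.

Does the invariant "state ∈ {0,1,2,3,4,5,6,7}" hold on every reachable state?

Answer: INVARIANT HOLDS

Analysis:
Inv-set: {0,1,2,3,4,5,6,7}
R = {0,1,2,3,5,6}
  0: ok
  1: ok
  2: ok
  3: ok
  5: ok
  6: ok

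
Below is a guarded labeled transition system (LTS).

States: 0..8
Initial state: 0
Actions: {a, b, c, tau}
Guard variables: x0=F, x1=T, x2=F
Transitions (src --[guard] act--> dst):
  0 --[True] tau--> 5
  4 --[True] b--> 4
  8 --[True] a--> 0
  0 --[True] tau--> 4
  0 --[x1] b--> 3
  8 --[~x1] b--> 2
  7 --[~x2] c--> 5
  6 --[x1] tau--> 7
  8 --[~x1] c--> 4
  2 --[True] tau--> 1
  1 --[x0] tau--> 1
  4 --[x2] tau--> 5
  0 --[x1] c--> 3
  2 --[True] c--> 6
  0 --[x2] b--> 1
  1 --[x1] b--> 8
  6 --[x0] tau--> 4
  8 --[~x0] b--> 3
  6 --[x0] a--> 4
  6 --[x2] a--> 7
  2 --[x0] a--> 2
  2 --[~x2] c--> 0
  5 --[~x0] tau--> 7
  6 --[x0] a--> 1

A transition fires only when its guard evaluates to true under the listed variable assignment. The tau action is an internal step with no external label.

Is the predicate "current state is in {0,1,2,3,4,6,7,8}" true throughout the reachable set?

Answer: INVARIANT VIOLATED at state 5

Working:
Inv-set: {0,1,2,3,4,6,7,8}
R = {0,3,4,5,7}
  0: ok
  3: ok
  4: ok
  5: ✗ unsafe
  7: ok
reach 5 via tau — violates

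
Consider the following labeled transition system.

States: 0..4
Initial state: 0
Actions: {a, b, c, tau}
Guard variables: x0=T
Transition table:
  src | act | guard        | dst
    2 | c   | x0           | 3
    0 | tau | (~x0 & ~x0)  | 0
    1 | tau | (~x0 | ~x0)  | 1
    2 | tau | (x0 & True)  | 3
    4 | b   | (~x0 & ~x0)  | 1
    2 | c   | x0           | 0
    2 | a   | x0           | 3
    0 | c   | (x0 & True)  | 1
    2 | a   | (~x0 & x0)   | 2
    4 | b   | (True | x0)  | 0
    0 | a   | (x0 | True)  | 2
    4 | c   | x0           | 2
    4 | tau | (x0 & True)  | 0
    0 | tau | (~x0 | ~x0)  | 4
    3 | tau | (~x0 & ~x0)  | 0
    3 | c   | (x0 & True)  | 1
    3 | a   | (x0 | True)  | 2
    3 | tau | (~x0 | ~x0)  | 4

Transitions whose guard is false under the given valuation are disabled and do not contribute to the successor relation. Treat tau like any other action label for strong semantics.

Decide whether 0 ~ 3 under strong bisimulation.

Answer: BISIMILAR

Working:
Refine partition for ~:
  round 0: {{0,1,2,3,4}}
  round 1: {{0,3},{1},{2},{4}}
stable after 2 split(s): 4 block(s)
class of 0: {0,3}; class of 3: {0,3}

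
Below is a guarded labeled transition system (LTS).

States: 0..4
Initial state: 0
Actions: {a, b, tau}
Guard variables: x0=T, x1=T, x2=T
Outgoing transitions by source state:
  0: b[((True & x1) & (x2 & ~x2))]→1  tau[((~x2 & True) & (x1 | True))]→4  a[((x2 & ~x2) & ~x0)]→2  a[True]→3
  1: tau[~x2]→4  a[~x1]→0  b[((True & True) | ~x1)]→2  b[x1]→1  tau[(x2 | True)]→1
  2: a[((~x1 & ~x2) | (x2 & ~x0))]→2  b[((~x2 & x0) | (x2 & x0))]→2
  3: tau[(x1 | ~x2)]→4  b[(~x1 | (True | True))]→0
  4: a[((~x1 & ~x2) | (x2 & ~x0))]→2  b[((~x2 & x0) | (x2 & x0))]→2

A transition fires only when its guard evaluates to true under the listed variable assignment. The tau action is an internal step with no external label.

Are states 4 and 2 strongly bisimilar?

Refine partition for ~:
  π0 = {{0,1,2,3,4}}
  π1 = {{0},{1,3},{2,4}}
  π2 = {{0},{1},{2,4},{3}}
stable after 3 split(s): 4 block(s)
class of 4: {2,4}; class of 2: {2,4}

Answer: BISIMILAR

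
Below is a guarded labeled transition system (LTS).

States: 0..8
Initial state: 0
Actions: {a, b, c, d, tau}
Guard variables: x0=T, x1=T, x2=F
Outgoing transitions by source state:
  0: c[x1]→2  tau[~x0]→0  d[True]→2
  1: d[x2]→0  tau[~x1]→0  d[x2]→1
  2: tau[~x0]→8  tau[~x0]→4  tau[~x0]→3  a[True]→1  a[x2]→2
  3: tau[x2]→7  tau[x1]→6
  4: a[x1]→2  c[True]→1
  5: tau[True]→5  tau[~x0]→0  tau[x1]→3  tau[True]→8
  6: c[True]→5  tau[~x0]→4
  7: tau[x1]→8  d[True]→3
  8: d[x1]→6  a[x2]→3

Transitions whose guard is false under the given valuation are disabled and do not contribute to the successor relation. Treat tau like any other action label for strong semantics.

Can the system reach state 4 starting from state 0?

Answer: UNREACHABLE

Analysis:
13 transition(s) survive guard evaluation.
Layer 0: {0}
Layer 1: {2}  cumulative {0,2}
Layer 2: {1}  cumulative {0,1,2}
Reach set: {0,1,2}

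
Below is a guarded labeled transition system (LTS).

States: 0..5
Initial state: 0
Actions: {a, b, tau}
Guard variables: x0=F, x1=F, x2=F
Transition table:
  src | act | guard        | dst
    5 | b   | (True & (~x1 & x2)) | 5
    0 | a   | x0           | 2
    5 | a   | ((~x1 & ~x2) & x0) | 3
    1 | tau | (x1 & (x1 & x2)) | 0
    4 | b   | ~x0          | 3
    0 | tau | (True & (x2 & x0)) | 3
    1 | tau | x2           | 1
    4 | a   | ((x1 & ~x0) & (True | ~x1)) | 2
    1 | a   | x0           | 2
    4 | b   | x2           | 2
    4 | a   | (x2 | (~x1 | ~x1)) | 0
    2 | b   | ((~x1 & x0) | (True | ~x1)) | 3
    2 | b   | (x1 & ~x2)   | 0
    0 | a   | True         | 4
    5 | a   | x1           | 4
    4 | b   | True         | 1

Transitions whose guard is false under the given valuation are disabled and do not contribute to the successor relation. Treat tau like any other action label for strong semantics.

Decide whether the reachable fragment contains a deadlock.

Answer: DEADLOCK at state 1

Working:
R = {0,1,3,4}
  0: a→4  [1 exit(s)]
  1: ∅  [no exit]
  3: ∅  [no exit]
  4: a→0  b→1  b→3  [3 exit(s)]
witness 1: a·b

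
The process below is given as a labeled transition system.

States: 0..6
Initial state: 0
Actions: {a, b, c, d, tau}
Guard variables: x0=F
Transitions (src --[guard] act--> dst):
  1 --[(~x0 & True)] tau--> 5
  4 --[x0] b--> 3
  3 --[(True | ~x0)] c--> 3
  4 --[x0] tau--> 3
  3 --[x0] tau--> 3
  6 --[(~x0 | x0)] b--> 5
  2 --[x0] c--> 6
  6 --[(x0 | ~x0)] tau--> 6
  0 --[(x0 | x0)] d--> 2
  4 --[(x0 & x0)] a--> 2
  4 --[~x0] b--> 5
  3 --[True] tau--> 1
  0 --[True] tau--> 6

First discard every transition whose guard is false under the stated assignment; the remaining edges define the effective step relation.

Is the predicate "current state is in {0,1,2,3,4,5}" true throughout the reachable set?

Inv-set: {0,1,2,3,4,5}
R = {0,5,6}
  0: ✓
  5: ✓
  6: VIOLATES
witness against invariant: tau → 6

Answer: INVARIANT VIOLATED at state 6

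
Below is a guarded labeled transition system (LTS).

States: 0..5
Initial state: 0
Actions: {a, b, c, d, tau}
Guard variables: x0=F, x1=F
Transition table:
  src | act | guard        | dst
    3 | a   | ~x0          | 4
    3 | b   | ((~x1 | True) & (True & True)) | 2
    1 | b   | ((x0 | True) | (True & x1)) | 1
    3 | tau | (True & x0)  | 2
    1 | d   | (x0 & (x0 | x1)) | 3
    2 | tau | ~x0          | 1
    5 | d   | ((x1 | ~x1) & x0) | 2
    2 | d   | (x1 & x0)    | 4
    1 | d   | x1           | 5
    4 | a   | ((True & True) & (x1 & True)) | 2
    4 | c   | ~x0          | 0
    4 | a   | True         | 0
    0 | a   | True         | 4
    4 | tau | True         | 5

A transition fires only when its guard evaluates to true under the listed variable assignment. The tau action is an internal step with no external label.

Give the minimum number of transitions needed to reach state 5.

Answer: 2

Analysis:
Breadth-first toward 5:
  depth 0: {0}
  depth 1: {4}
  depth 2: {5}
depth(5)=2, e.g. a·tau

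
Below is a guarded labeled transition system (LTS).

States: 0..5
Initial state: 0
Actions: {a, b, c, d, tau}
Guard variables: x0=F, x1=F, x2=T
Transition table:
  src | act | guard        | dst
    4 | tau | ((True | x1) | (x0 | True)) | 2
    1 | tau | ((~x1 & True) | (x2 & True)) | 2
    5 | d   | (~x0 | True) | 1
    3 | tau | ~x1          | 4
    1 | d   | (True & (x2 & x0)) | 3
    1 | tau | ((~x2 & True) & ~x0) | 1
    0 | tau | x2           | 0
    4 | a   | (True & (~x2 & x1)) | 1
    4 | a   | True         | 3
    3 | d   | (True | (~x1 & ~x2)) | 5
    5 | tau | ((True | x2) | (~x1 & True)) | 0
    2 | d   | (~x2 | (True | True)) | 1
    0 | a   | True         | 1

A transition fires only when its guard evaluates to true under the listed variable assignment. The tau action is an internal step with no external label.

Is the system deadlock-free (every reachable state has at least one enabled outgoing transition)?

Answer: DEADLOCK-FREE

Trace:
Reach set: {0,1,2}
  0: a→1  tau→0  [2 exit(s)]
  1: tau→2  [1 exit(s)]
  2: d→1  [1 exit(s)]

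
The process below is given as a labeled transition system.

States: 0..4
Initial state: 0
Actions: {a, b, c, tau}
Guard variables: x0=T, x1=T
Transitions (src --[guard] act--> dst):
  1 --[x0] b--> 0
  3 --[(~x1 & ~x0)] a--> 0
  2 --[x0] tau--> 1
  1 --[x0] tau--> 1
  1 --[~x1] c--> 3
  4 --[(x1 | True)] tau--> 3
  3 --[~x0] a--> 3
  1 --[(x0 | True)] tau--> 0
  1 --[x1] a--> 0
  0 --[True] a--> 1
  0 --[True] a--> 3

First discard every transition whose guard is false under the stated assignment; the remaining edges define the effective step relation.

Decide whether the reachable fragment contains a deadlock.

Answer: DEADLOCK at state 3

Working:
Reach set: {0,1,3}
  0: a→1  a→3  [2 out]
  1: a→0  b→0  tau→0  tau→1  [4 out]
  3: ∅  [deadlock]
witness 3: a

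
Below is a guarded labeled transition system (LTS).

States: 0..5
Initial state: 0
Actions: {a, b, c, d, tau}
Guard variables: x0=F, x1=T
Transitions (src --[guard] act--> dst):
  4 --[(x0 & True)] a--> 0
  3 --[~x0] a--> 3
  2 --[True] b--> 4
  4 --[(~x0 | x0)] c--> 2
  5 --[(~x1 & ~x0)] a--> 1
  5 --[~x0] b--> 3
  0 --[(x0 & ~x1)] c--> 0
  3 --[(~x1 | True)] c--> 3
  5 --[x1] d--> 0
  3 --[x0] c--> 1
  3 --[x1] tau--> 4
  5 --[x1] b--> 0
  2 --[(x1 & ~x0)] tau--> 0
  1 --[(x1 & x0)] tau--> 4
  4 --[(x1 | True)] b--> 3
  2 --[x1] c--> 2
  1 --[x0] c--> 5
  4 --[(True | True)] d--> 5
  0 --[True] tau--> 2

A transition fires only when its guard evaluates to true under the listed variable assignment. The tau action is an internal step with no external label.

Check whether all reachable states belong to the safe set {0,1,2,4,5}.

Answer: INVARIANT VIOLATED at state 3

Trace:
Safe = {0,1,2,4,5}
R = {0,2,3,4,5}
  0: ✓
  2: ✓
  3: outside
  4: ✓
  5: ✓
witness against invariant: tau·b·b → 3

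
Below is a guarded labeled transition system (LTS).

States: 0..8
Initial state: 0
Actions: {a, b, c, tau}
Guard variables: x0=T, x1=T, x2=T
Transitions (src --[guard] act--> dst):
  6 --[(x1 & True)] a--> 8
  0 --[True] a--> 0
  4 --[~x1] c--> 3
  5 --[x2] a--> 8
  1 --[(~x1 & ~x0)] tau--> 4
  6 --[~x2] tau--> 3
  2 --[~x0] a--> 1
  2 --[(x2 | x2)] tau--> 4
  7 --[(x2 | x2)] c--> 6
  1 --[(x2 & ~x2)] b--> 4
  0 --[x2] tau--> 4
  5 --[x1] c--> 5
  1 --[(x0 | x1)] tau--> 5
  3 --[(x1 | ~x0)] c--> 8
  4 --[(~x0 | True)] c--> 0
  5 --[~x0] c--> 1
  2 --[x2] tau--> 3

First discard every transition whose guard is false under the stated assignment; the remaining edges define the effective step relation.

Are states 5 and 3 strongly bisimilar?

Answer: NOT BISIMILAR

Analysis:
Compute ~ classes (split until stable):
  round 0: {{0,1,2,3,4,5,6,7,8}}
  round 1: {{0},{1,2},{3,4,7},{5},{6},{8}}
  round 2: {{0},{1},{2},{3},{4},{5},{6},{7},{8}}
Fixed point at round 3; 9 class(es).
class of 5: {5}; class of 3: {3}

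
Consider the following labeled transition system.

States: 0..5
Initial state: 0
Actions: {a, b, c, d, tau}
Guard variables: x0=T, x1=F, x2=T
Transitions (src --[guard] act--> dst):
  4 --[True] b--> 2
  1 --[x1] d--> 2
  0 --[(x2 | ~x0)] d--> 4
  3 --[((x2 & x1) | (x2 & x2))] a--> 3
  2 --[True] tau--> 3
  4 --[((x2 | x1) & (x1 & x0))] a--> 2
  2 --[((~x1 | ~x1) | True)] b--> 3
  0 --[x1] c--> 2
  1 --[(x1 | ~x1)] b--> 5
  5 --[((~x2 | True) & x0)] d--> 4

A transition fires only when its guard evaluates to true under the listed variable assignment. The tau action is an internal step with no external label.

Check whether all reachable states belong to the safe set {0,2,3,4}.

Answer: INVARIANT HOLDS

Working:
Allowed set {0,2,3,4}
Reachable = {0,2,3,4}
  0: ✓
  2: ✓
  3: ✓
  4: ✓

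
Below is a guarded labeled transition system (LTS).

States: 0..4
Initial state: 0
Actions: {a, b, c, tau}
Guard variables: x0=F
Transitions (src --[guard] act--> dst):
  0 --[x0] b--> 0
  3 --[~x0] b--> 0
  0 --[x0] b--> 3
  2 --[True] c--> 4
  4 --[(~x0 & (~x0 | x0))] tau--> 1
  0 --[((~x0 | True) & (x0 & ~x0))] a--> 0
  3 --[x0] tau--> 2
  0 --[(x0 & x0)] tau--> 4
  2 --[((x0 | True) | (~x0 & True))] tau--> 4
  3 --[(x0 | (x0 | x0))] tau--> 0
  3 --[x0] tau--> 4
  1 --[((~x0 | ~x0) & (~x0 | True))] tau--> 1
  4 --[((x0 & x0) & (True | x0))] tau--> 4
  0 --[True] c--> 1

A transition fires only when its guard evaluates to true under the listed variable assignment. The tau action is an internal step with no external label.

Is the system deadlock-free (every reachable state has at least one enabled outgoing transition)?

Answer: DEADLOCK-FREE

Working:
Reachable = {0,1}
  0: c→1  [deg 1]
  1: tau→1  [deg 1]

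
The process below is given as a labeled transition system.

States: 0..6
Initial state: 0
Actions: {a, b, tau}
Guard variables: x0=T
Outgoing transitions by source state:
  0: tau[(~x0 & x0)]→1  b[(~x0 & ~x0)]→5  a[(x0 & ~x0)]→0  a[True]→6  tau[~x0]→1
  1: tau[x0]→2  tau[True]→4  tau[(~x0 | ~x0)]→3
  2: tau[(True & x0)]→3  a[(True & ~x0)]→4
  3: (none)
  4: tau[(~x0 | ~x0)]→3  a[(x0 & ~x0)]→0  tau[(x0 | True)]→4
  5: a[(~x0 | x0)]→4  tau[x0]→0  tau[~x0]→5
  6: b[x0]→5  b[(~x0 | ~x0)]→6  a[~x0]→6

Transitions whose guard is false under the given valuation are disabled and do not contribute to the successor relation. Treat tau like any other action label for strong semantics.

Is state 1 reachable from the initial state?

Answer: UNREACHABLE

Analysis:
After dropping false guards: 8 live edges.
depth 0: {0}
depth 1: {6}  cumulative {0,6}
depth 2: {5}  cumulative {0,5,6}
depth 3: {4}  cumulative {0,4,5,6}
Reach set: {0,4,5,6}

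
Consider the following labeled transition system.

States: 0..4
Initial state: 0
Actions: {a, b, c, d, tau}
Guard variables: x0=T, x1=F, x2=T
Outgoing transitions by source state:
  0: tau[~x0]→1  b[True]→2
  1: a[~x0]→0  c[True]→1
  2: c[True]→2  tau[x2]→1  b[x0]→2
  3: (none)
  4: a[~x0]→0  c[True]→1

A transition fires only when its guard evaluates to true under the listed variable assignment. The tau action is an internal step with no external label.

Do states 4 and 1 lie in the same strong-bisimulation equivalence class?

Refine partition for ~:
  round 0: {{0,1,2,3,4}}
  round 1: {{0},{1,4},{2},{3}}
stable after 2 split(s): 4 block(s)
4∈{1,4}, 1∈{1,4}

Answer: BISIMILAR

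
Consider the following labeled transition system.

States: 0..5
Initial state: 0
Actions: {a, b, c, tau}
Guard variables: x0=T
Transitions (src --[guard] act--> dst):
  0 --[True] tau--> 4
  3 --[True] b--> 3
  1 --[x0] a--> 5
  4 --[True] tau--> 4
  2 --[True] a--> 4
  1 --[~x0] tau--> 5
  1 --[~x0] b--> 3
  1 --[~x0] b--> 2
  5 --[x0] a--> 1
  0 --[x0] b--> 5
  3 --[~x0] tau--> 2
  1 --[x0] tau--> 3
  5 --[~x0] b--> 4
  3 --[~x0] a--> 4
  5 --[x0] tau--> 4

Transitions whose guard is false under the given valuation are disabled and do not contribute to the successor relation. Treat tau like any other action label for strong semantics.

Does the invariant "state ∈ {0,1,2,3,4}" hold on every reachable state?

Answer: INVARIANT VIOLATED at state 5

Analysis:
Safe = {0,1,2,3,4}
Reachable = {0,1,3,4,5}
  0: ok
  1: ok
  3: ok
  4: ok
  5: ✗ unsafe
counterexample path to 5: b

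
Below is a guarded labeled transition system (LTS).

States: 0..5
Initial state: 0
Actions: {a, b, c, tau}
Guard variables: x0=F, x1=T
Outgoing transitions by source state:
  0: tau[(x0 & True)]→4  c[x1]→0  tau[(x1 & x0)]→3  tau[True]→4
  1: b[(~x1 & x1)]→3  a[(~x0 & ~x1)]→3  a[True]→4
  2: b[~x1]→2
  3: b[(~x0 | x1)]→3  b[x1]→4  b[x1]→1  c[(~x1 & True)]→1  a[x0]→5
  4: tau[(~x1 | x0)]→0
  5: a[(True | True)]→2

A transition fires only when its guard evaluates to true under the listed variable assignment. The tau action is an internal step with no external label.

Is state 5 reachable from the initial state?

Guard filter leaves 7 enabled edge(s).
depth 0: {0}
depth 1: {4}  total {0,4}
Reachable = {0,4}

Answer: UNREACHABLE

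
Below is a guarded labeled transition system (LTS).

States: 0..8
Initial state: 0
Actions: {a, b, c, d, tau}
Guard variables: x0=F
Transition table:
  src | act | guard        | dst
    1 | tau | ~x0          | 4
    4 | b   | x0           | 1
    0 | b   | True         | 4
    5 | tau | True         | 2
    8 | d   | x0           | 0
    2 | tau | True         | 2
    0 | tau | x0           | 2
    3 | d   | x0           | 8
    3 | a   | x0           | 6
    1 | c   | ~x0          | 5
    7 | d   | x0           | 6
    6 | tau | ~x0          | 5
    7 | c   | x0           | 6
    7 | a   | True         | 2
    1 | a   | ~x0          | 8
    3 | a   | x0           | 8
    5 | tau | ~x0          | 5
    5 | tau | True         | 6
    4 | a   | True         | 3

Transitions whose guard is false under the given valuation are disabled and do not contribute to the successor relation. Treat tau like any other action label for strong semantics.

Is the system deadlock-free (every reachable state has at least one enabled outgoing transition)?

Reachable = {0,3,4}
  0: b→4  [deg 1]
  3: ∅  [no exit]
  4: a→3  [deg 1]
witness 3: b·a

Answer: DEADLOCK at state 3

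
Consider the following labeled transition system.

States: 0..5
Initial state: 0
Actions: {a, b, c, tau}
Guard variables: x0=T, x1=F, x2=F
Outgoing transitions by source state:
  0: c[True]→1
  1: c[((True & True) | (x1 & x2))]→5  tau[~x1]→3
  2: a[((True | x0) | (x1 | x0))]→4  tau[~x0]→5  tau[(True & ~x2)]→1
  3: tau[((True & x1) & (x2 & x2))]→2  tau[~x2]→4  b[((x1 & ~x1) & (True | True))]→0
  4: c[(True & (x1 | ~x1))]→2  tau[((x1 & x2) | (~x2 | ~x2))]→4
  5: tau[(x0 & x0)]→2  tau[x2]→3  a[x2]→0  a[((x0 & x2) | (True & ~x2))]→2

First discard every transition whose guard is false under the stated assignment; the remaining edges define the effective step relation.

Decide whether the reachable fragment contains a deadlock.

Answer: DEADLOCK-FREE

Working:
Reachable = {0,1,2,3,4,5}
  0: c→1  [deg 1]
  1: c→5  tau→3  [deg 2]
  2: a→4  tau→1  [deg 2]
  3: tau→4  [deg 1]
  4: c→2  tau→4  [deg 2]
  5: a→2  tau→2  [deg 2]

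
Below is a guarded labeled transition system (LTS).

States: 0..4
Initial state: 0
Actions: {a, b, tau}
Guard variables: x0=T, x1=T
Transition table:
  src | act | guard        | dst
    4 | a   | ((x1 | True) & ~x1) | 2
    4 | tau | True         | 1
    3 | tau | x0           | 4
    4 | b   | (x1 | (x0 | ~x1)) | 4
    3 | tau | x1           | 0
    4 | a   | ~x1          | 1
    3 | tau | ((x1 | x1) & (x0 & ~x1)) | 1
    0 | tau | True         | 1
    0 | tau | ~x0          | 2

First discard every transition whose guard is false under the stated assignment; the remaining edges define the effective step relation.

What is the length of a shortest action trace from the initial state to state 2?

Answer: UNREACHABLE

Working:
Breadth-first toward 2:
  depth 0: {0}
  depth 1: {1}
2 never appears.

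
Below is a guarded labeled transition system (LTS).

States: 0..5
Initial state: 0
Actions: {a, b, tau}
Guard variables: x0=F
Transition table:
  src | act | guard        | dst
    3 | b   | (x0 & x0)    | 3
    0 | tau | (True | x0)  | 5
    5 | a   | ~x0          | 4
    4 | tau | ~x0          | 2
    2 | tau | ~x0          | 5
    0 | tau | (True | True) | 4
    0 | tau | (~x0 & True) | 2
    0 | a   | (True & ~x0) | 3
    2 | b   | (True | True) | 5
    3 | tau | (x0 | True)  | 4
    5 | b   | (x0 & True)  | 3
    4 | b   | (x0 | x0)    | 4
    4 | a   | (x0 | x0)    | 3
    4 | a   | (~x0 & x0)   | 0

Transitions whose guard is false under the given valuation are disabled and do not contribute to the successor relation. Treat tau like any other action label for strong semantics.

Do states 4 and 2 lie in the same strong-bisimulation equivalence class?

Answer: NOT BISIMILAR

Working:
Refine partition for ~:
  round 0: {{0,1,2,3,4,5}}
  round 1: {{0},{1},{2},{3,4},{5}}
  round 2: {{0},{1},{2},{3},{4},{5}}
6 equivalence class(es) (converged in 3)
class of 4: {4}; class of 2: {2}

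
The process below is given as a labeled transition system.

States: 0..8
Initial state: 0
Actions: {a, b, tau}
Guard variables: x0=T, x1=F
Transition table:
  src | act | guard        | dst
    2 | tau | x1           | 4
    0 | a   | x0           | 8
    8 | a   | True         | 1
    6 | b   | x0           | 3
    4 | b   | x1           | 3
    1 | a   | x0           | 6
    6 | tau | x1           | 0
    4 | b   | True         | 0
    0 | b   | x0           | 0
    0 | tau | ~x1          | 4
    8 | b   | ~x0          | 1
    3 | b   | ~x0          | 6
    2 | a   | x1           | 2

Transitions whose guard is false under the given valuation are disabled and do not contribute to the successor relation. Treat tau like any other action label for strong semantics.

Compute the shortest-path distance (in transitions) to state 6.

Layered search for 6:
  Layer 0: {0}
  Layer 1: {4,8}
  Layer 2: {1}
  Layer 3: {6}
6 enters at depth 3; path a·a·a

Answer: 3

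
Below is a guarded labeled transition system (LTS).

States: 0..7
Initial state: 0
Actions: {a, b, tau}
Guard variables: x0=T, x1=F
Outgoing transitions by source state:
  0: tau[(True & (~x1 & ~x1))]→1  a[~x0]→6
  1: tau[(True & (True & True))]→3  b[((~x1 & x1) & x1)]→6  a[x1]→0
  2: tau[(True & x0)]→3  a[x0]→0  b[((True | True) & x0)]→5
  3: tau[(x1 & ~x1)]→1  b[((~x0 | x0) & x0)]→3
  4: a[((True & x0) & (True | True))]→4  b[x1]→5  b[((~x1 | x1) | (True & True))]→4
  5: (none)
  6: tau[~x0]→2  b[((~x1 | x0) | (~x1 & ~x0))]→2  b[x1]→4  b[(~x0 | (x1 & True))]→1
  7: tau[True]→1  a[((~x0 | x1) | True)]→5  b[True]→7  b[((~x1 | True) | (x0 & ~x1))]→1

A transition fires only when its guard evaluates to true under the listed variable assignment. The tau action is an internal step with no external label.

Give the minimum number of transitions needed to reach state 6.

Breadth-first toward 6:
  Layer 0: {0}
  Layer 1: {1}
  Layer 2: {3}
6 never appears.

Answer: UNREACHABLE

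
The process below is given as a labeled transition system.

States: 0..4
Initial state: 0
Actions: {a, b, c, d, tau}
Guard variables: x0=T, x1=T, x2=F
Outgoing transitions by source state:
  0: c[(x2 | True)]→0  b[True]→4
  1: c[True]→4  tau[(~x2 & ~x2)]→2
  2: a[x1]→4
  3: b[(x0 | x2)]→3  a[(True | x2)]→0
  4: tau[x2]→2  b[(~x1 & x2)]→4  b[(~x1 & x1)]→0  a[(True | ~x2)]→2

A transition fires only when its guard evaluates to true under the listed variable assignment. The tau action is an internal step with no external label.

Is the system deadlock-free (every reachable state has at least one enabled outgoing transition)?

Answer: DEADLOCK-FREE

Working:
Reach set: {0,2,4}
  0: b→4  c→0  [2 exit(s)]
  2: a→4  [1 exit(s)]
  4: a→2  [1 exit(s)]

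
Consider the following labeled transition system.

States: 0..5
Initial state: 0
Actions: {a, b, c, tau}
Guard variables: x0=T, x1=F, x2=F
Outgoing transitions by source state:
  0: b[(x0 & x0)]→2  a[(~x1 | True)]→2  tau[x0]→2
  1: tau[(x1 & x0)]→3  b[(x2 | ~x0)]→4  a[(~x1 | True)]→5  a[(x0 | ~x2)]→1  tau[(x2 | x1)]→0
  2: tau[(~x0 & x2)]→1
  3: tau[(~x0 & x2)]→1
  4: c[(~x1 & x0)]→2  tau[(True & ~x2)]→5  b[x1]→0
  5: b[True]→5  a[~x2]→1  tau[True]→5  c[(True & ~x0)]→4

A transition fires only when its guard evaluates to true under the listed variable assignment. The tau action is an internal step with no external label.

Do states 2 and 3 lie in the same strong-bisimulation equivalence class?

Answer: BISIMILAR

Analysis:
Compute ~ classes (split until stable):
  P[0] = {{0,1,2,3,4,5}}
  P[1] = {{0,5},{1},{2,3},{4}}
  P[2] = {{0},{1},{2,3},{4},{5}}
Fixed point at round 3; 5 class(es).
[2]={2,3}  [3]={2,3}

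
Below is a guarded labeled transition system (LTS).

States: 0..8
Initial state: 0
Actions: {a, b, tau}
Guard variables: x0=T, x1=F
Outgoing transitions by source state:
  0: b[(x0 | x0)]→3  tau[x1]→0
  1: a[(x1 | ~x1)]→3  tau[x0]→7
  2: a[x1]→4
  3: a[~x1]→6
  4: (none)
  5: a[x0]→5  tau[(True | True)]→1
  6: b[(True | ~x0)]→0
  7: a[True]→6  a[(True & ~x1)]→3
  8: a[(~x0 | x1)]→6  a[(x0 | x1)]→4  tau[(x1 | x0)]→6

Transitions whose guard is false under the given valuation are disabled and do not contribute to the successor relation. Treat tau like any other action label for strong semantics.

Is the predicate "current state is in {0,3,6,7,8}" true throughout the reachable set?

Answer: INVARIANT HOLDS

Analysis:
Safe = {0,3,6,7,8}
R = {0,3,6}
  0: safe
  3: safe
  6: safe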